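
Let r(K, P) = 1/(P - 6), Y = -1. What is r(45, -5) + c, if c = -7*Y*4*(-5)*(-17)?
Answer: 26179/11 ≈ 2379.9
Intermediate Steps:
r(K, P) = 1/(-6 + P)
c = 2380 (c = -7*(-1*4)*(-5)*(-17) = -(-28)*(-5)*(-17) = -7*20*(-17) = -140*(-17) = 2380)
r(45, -5) + c = 1/(-6 - 5) + 2380 = 1/(-11) + 2380 = -1/11 + 2380 = 26179/11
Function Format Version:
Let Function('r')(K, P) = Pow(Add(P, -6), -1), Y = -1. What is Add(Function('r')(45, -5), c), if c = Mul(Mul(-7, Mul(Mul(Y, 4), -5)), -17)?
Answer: Rational(26179, 11) ≈ 2379.9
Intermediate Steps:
Function('r')(K, P) = Pow(Add(-6, P), -1)
c = 2380 (c = Mul(Mul(-7, Mul(Mul(-1, 4), -5)), -17) = Mul(Mul(-7, Mul(-4, -5)), -17) = Mul(Mul(-7, 20), -17) = Mul(-140, -17) = 2380)
Add(Function('r')(45, -5), c) = Add(Pow(Add(-6, -5), -1), 2380) = Add(Pow(-11, -1), 2380) = Add(Rational(-1, 11), 2380) = Rational(26179, 11)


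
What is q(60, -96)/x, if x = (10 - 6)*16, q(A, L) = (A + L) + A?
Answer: 3/8 ≈ 0.37500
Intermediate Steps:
q(A, L) = L + 2*A
x = 64 (x = 4*16 = 64)
q(60, -96)/x = (-96 + 2*60)/64 = (-96 + 120)*(1/64) = 24*(1/64) = 3/8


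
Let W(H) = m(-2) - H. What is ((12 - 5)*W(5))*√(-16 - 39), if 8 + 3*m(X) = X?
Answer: -175*I*√55/3 ≈ -432.61*I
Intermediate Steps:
m(X) = -8/3 + X/3
W(H) = -10/3 - H (W(H) = (-8/3 + (⅓)*(-2)) - H = (-8/3 - ⅔) - H = -10/3 - H)
((12 - 5)*W(5))*√(-16 - 39) = ((12 - 5)*(-10/3 - 1*5))*√(-16 - 39) = (7*(-10/3 - 5))*√(-55) = (7*(-25/3))*(I*√55) = -175*I*√55/3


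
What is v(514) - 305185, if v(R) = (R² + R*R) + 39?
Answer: 223246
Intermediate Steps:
v(R) = 39 + 2*R² (v(R) = (R² + R²) + 39 = 2*R² + 39 = 39 + 2*R²)
v(514) - 305185 = (39 + 2*514²) - 305185 = (39 + 2*264196) - 305185 = (39 + 528392) - 305185 = 528431 - 305185 = 223246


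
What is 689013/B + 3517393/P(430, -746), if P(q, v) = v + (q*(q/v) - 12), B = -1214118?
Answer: -88509236346383/25306535984 ≈ -3497.5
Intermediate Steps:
P(q, v) = -12 + v + q²/v (P(q, v) = v + (q²/v - 12) = v + (-12 + q²/v) = -12 + v + q²/v)
689013/B + 3517393/P(430, -746) = 689013/(-1214118) + 3517393/(-12 - 746 + 430²/(-746)) = 689013*(-1/1214118) + 3517393/(-12 - 746 + 184900*(-1/746)) = -76557/134902 + 3517393/(-12 - 746 - 92450/373) = -76557/134902 + 3517393/(-375184/373) = -76557/134902 + 3517393*(-373/375184) = -76557/134902 - 1311987589/375184 = -88509236346383/25306535984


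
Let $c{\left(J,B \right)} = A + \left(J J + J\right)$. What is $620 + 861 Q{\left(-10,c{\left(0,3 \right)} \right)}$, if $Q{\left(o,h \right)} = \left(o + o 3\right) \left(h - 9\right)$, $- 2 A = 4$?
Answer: $379460$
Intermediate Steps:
$A = -2$ ($A = \left(- \frac{1}{2}\right) 4 = -2$)
$c{\left(J,B \right)} = -2 + J + J^{2}$ ($c{\left(J,B \right)} = -2 + \left(J J + J\right) = -2 + \left(J^{2} + J\right) = -2 + \left(J + J^{2}\right) = -2 + J + J^{2}$)
$Q{\left(o,h \right)} = 4 o \left(-9 + h\right)$ ($Q{\left(o,h \right)} = \left(o + 3 o\right) \left(-9 + h\right) = 4 o \left(-9 + h\right)$)
$620 + 861 Q{\left(-10,c{\left(0,3 \right)} \right)} = 620 + 861 \cdot 4 \left(-10\right) \left(-9 + \left(-2 + 0 + 0^{2}\right)\right) = 620 + 861 \cdot 4 \left(-10\right) \left(-9 + \left(-2 + 0 + 0\right)\right) = 620 + 861 \cdot 4 \left(-10\right) \left(-9 - 2\right) = 620 + 861 \cdot 4 \left(-10\right) \left(-11\right) = 620 + 861 \cdot 440 = 620 + 378840 = 379460$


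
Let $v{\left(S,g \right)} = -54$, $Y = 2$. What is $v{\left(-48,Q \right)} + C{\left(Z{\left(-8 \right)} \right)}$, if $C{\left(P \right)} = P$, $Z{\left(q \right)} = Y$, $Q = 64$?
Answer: $-52$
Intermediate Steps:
$Z{\left(q \right)} = 2$
$v{\left(-48,Q \right)} + C{\left(Z{\left(-8 \right)} \right)} = -54 + 2 = -52$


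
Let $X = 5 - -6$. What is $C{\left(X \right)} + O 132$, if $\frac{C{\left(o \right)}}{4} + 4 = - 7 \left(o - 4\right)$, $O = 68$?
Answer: $8764$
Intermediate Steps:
$X = 11$ ($X = 5 + 6 = 11$)
$C{\left(o \right)} = 96 - 28 o$ ($C{\left(o \right)} = -16 + 4 \left(- 7 \left(o - 4\right)\right) = -16 + 4 \left(- 7 \left(-4 + o\right)\right) = -16 + 4 \left(28 - 7 o\right) = -16 - \left(-112 + 28 o\right) = 96 - 28 o$)
$C{\left(X \right)} + O 132 = \left(96 - 308\right) + 68 \cdot 132 = \left(96 - 308\right) + 8976 = -212 + 8976 = 8764$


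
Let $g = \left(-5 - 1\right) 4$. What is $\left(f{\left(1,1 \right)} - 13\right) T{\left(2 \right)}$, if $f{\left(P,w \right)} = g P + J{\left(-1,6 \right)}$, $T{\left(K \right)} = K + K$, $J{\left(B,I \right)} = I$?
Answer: $-124$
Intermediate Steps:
$g = -24$ ($g = \left(-6\right) 4 = -24$)
$T{\left(K \right)} = 2 K$
$f{\left(P,w \right)} = 6 - 24 P$ ($f{\left(P,w \right)} = - 24 P + 6 = 6 - 24 P$)
$\left(f{\left(1,1 \right)} - 13\right) T{\left(2 \right)} = \left(\left(6 - 24\right) - 13\right) 2 \cdot 2 = \left(\left(6 - 24\right) - 13\right) 4 = \left(-18 - 13\right) 4 = \left(-31\right) 4 = -124$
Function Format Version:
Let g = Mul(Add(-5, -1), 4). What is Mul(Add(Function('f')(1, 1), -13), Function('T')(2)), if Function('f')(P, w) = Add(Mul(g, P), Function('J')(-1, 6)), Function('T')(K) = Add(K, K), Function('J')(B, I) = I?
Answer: -124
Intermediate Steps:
g = -24 (g = Mul(-6, 4) = -24)
Function('T')(K) = Mul(2, K)
Function('f')(P, w) = Add(6, Mul(-24, P)) (Function('f')(P, w) = Add(Mul(-24, P), 6) = Add(6, Mul(-24, P)))
Mul(Add(Function('f')(1, 1), -13), Function('T')(2)) = Mul(Add(Add(6, Mul(-24, 1)), -13), Mul(2, 2)) = Mul(Add(Add(6, -24), -13), 4) = Mul(Add(-18, -13), 4) = Mul(-31, 4) = -124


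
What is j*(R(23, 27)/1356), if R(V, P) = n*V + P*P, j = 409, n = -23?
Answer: 20450/339 ≈ 60.324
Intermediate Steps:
R(V, P) = P² - 23*V (R(V, P) = -23*V + P*P = -23*V + P² = P² - 23*V)
j*(R(23, 27)/1356) = 409*((27² - 23*23)/1356) = 409*((729 - 529)*(1/1356)) = 409*(200*(1/1356)) = 409*(50/339) = 20450/339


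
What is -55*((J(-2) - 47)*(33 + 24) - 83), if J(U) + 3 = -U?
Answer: 155045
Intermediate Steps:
J(U) = -3 - U
-55*((J(-2) - 47)*(33 + 24) - 83) = -55*(((-3 - 1*(-2)) - 47)*(33 + 24) - 83) = -55*(((-3 + 2) - 47)*57 - 83) = -55*((-1 - 47)*57 - 83) = -55*(-48*57 - 83) = -55*(-2736 - 83) = -55*(-2819) = 155045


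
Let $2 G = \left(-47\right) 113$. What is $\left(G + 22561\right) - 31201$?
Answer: $- \frac{22591}{2} \approx -11296.0$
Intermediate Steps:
$G = - \frac{5311}{2}$ ($G = \frac{\left(-47\right) 113}{2} = \frac{1}{2} \left(-5311\right) = - \frac{5311}{2} \approx -2655.5$)
$\left(G + 22561\right) - 31201 = \left(- \frac{5311}{2} + 22561\right) - 31201 = \frac{39811}{2} - 31201 = - \frac{22591}{2}$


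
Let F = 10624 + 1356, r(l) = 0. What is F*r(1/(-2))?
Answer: 0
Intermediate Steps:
F = 11980
F*r(1/(-2)) = 11980*0 = 0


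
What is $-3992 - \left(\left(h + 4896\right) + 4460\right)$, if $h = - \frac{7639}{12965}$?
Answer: $- \frac{173049181}{12965} \approx -13347.0$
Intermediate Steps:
$h = - \frac{7639}{12965}$ ($h = \left(-7639\right) \frac{1}{12965} = - \frac{7639}{12965} \approx -0.5892$)
$-3992 - \left(\left(h + 4896\right) + 4460\right) = -3992 - \left(\left(- \frac{7639}{12965} + 4896\right) + 4460\right) = -3992 - \left(\frac{63469001}{12965} + 4460\right) = -3992 - \frac{121292901}{12965} = - \frac{173049181}{12965}$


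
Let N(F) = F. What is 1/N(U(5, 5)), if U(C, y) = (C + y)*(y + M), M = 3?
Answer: 1/80 ≈ 0.012500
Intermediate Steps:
U(C, y) = (3 + y)*(C + y) (U(C, y) = (C + y)*(y + 3) = (C + y)*(3 + y) = (3 + y)*(C + y))
1/N(U(5, 5)) = 1/(5² + 3*5 + 3*5 + 5*5) = 1/(25 + 15 + 15 + 25) = 1/80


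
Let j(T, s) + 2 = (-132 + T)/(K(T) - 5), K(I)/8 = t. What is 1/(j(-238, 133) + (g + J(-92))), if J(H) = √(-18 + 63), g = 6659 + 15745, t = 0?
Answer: 7492/168390177 - √5/168390177 ≈ 4.4479e-5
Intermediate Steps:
g = 22404
K(I) = 0 (K(I) = 8*0 = 0)
J(H) = 3*√5 (J(H) = √45 = 3*√5)
j(T, s) = 122/5 - T/5 (j(T, s) = -2 + (-132 + T)/(0 - 5) = -2 + (-132 + T)/(-5) = -2 + (-132 + T)*(-⅕) = -2 + (132/5 - T/5) = 122/5 - T/5)
1/(j(-238, 133) + (g + J(-92))) = 1/((122/5 - ⅕*(-238)) + (22404 + 3*√5)) = 1/((122/5 + 238/5) + (22404 + 3*√5)) = 1/(72 + (22404 + 3*√5)) = 1/(22476 + 3*√5)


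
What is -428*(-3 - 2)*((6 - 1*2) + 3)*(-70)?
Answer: -1048600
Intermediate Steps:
-428*(-3 - 2)*((6 - 1*2) + 3)*(-70) = -428*(-5*((6 - 2) + 3))*(-70) = -428*(-5*(4 + 3))*(-70) = -428*(-5*7)*(-70) = -(-14980)*(-70) = -428*2450 = -1048600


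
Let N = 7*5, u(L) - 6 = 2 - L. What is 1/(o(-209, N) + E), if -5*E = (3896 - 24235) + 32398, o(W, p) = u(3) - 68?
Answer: -5/12374 ≈ -0.00040407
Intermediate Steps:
u(L) = 8 - L (u(L) = 6 + (2 - L) = 8 - L)
N = 35
o(W, p) = -63 (o(W, p) = (8 - 1*3) - 68 = (8 - 3) - 68 = 5 - 68 = -63)
E = -12059/5 (E = -((3896 - 24235) + 32398)/5 = -(-20339 + 32398)/5 = -⅕*12059 = -12059/5 ≈ -2411.8)
1/(o(-209, N) + E) = 1/(-63 - 12059/5) = 1/(-12374/5) = -5/12374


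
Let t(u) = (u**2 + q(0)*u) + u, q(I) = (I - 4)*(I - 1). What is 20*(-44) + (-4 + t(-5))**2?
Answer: -864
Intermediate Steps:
q(I) = (-1 + I)*(-4 + I) (q(I) = (-4 + I)*(-1 + I) = (-1 + I)*(-4 + I))
t(u) = u**2 + 5*u (t(u) = (u**2 + (4 + 0**2 - 5*0)*u) + u = (u**2 + (4 + 0 + 0)*u) + u = (u**2 + 4*u) + u = u**2 + 5*u)
20*(-44) + (-4 + t(-5))**2 = 20*(-44) + (-4 - 5*(5 - 5))**2 = -880 + (-4 - 5*0)**2 = -880 + (-4 + 0)**2 = -880 + (-4)**2 = -880 + 16 = -864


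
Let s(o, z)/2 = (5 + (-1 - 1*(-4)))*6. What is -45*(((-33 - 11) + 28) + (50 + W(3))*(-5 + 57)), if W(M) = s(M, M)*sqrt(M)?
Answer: -116280 - 224640*sqrt(3) ≈ -5.0537e+5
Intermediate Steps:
s(o, z) = 96 (s(o, z) = 2*((5 + (-1 - 1*(-4)))*6) = 2*((5 + (-1 + 4))*6) = 2*((5 + 3)*6) = 2*(8*6) = 2*48 = 96)
W(M) = 96*sqrt(M)
-45*(((-33 - 11) + 28) + (50 + W(3))*(-5 + 57)) = -45*(((-33 - 11) + 28) + (50 + 96*sqrt(3))*(-5 + 57)) = -45*((-44 + 28) + (50 + 96*sqrt(3))*52) = -45*(-16 + (2600 + 4992*sqrt(3))) = -45*(2584 + 4992*sqrt(3)) = -116280 - 224640*sqrt(3)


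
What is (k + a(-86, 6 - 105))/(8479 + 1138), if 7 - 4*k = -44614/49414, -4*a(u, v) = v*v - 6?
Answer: -241809809/950428876 ≈ -0.25442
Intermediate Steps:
a(u, v) = 3/2 - v**2/4 (a(u, v) = -(v*v - 6)/4 = -(v**2 - 6)/4 = -(-6 + v**2)/4 = 3/2 - v**2/4)
k = 48814/24707 (k = 7/4 - (-22307)/(2*49414) = 7/4 - 1/4*(-22307/24707) = 7/4 + 22307/98828 = 48814/24707 ≈ 1.9757)
(k + a(-86, 6 - 105))/(8479 + 1138) = (48814/24707 + (3/2 - (6 - 105)**2/4))/(8479 + 1138) = (48814/24707 + (3/2 - 1/4*(-99)**2))/9617 = (48814/24707 + (3/2 - 1/4*9801))*(1/9617) = (48814/24707 + (3/2 - 9801/4))*(1/9617) = (48814/24707 - 9795/4)*(1/9617) = -241809809/98828*1/9617 = -241809809/950428876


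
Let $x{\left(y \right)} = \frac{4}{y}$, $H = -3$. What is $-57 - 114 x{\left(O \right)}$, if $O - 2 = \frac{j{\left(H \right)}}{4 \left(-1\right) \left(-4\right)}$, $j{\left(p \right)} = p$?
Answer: $- \frac{8949}{29} \approx -308.59$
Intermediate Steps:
$O = \frac{29}{16}$ ($O = 2 - \frac{3}{4 \left(-1\right) \left(-4\right)} = 2 - \frac{3}{\left(-4\right) \left(-4\right)} = 2 - \frac{3}{16} = \frac{29}{16} \approx 1.8125$)
$-57 - 114 x{\left(O \right)} = -57 - 114 \frac{4}{\frac{29}{16}} = -57 - 114 \cdot 4 \cdot \frac{16}{29} = -57 - \frac{7296}{29} = - \frac{8949}{29}$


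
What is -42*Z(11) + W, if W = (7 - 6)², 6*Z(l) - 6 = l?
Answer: -118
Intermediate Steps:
Z(l) = 1 + l/6
W = 1 (W = 1² = 1)
-42*Z(11) + W = -42*(1 + (⅙)*11) + 1 = -42*(1 + 11/6) + 1 = -42*17/6 + 1 = -119 + 1 = -118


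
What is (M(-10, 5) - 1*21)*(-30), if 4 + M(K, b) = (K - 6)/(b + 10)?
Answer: 782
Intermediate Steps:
M(K, b) = -4 + (-6 + K)/(10 + b) (M(K, b) = -4 + (K - 6)/(b + 10) = -4 + (-6 + K)/(10 + b))
(M(-10, 5) - 1*21)*(-30) = ((-46 - 10 - 4*5)/(10 + 5) - 1*21)*(-30) = ((-46 - 10 - 20)/15 - 21)*(-30) = ((1/15)*(-76) - 21)*(-30) = (-76/15 - 21)*(-30) = -391/15*(-30) = 782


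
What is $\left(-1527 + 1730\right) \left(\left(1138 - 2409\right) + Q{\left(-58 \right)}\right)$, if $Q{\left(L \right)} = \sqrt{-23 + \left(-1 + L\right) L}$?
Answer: $-258013 + 203 \sqrt{3399} \approx -2.4618 \cdot 10^{5}$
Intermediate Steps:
$Q{\left(L \right)} = \sqrt{-23 + L \left(-1 + L\right)}$
$\left(-1527 + 1730\right) \left(\left(1138 - 2409\right) + Q{\left(-58 \right)}\right) = \left(-1527 + 1730\right) \left(\left(1138 - 2409\right) + \sqrt{-23 + \left(-58\right)^{2} - -58}\right) = 203 \left(\left(1138 - 2409\right) + \sqrt{-23 + 3364 + 58}\right) = 203 \left(-1271 + \sqrt{3399}\right) = -258013 + 203 \sqrt{3399}$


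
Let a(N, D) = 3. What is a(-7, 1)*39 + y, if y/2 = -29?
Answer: 59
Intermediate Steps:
y = -58 (y = 2*(-29) = -58)
a(-7, 1)*39 + y = 3*39 - 58 = 117 - 58 = 59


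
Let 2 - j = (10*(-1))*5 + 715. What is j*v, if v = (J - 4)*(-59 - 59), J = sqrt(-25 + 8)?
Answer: -312936 + 78234*I*sqrt(17) ≈ -3.1294e+5 + 3.2257e+5*I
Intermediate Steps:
J = I*sqrt(17) (J = sqrt(-17) = I*sqrt(17) ≈ 4.1231*I)
v = 472 - 118*I*sqrt(17) (v = (I*sqrt(17) - 4)*(-59 - 59) = (-4 + I*sqrt(17))*(-118) = 472 - 118*I*sqrt(17) ≈ 472.0 - 486.53*I)
j = -663 (j = 2 - ((10*(-1))*5 + 715) = 2 - (-10*5 + 715) = 2 - (-50 + 715) = 2 - 1*665 = 2 - 665 = -663)
j*v = -663*(472 - 118*I*sqrt(17)) = -312936 + 78234*I*sqrt(17)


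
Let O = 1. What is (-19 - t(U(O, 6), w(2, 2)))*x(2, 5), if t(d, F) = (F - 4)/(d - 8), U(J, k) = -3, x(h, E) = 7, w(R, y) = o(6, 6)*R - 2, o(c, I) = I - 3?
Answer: -133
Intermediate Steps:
o(c, I) = -3 + I
w(R, y) = -2 + 3*R (w(R, y) = (-3 + 6)*R - 2 = 3*R - 2 = -2 + 3*R)
t(d, F) = (-4 + F)/(-8 + d)
(-19 - t(U(O, 6), w(2, 2)))*x(2, 5) = (-19 - (-4 + (-2 + 3*2))/(-8 - 3))*7 = (-19 - (-4 + (-2 + 6))/(-11))*7 = (-19 - (-1)*(-4 + 4)/11)*7 = (-19 - (-1)*0/11)*7 = (-19 - 1*0)*7 = (-19 + 0)*7 = -19*7 = -133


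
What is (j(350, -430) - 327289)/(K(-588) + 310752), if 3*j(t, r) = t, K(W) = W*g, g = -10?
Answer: -981517/949896 ≈ -1.0333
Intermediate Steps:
K(W) = -10*W (K(W) = W*(-10) = -10*W)
j(t, r) = t/3
(j(350, -430) - 327289)/(K(-588) + 310752) = ((⅓)*350 - 327289)/(-10*(-588) + 310752) = (350/3 - 327289)/(5880 + 310752) = -981517/3/316632 = -981517/3*1/316632 = -981517/949896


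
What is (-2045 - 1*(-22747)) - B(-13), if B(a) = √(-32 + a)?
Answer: 20702 - 3*I*√5 ≈ 20702.0 - 6.7082*I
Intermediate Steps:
(-2045 - 1*(-22747)) - B(-13) = (-2045 - 1*(-22747)) - √(-32 - 13) = (-2045 + 22747) - √(-45) = 20702 - 3*I*√5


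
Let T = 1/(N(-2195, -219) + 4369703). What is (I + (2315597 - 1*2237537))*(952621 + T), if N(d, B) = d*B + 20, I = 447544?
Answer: 607154032352646389/1212607 ≈ 5.0070e+11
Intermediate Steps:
N(d, B) = 20 + B*d (N(d, B) = B*d + 20 = 20 + B*d)
T = 1/4850428 (T = 1/((20 - 219*(-2195)) + 4369703) = 1/((20 + 480705) + 4369703) = 1/(480725 + 4369703) = 1/4850428 ≈ 2.0617e-7)
(I + (2315597 - 1*2237537))*(952621 + T) = (447544 + (2315597 - 1*2237537))*(952621 + 1/4850428) = (447544 + (2315597 - 2237537))*(4620619571789/4850428) = (447544 + 78060)*(4620619571789/4850428) = 525604*(4620619571789/4850428) = 607154032352646389/1212607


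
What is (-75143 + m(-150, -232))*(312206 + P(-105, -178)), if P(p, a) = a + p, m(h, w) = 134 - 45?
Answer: -23411068842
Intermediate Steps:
m(h, w) = 89
(-75143 + m(-150, -232))*(312206 + P(-105, -178)) = (-75143 + 89)*(312206 + (-178 - 105)) = -75054*(312206 - 283) = -75054*311923 = -23411068842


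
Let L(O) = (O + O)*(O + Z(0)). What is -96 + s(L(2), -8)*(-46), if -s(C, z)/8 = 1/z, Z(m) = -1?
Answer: -142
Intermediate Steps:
L(O) = 2*O*(-1 + O) (L(O) = (O + O)*(O - 1) = (2*O)*(-1 + O) = 2*O*(-1 + O))
s(C, z) = -8/z
-96 + s(L(2), -8)*(-46) = -96 - 8/(-8)*(-46) = -96 - 8*(-1/8)*(-46) = -96 + 1*(-46) = -96 - 46 = -142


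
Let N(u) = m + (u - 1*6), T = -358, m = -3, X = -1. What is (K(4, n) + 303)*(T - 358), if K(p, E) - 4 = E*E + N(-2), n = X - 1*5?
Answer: -237712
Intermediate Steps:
N(u) = -9 + u (N(u) = -3 + (u - 1*6) = -3 + (u - 6) = -3 + (-6 + u) = -9 + u)
n = -6 (n = -1 - 1*5 = -1 - 5 = -6)
K(p, E) = -7 + E**2 (K(p, E) = 4 + (E*E + (-9 - 2)) = 4 + (E**2 - 11) = 4 + (-11 + E**2) = -7 + E**2)
(K(4, n) + 303)*(T - 358) = ((-7 + (-6)**2) + 303)*(-358 - 358) = ((-7 + 36) + 303)*(-716) = (29 + 303)*(-716) = 332*(-716) = -237712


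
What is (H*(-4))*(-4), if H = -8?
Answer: -128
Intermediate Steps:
(H*(-4))*(-4) = -8*(-4)*(-4) = 32*(-4) = -128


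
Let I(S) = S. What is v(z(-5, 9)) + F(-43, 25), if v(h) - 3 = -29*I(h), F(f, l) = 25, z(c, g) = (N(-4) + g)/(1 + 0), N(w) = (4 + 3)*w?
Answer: 579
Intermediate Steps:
N(w) = 7*w
z(c, g) = -28 + g (z(c, g) = (7*(-4) + g)/(1 + 0) = (-28 + g)/1 = (-28 + g)*1 = -28 + g)
v(h) = 3 - 29*h
v(z(-5, 9)) + F(-43, 25) = (3 - 29*(-28 + 9)) + 25 = (3 - 29*(-19)) + 25 = (3 + 551) + 25 = 554 + 25 = 579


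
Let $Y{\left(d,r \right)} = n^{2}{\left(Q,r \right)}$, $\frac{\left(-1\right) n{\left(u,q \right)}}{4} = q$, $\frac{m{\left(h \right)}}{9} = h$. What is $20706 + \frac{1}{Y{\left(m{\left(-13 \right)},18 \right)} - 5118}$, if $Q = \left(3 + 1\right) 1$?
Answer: $\frac{1366597}{66} \approx 20706.0$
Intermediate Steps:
$Q = 4$ ($Q = 4 \cdot 1 = 4$)
$m{\left(h \right)} = 9 h$
$n{\left(u,q \right)} = - 4 q$
$Y{\left(d,r \right)} = 16 r^{2}$ ($Y{\left(d,r \right)} = \left(- 4 r\right)^{2} = 16 r^{2}$)
$20706 + \frac{1}{Y{\left(m{\left(-13 \right)},18 \right)} - 5118} = 20706 + \frac{1}{16 \cdot 18^{2} - 5118} = 20706 + \frac{1}{16 \cdot 324 - 5118} = 20706 + \frac{1}{5184 - 5118} = 20706 + \frac{1}{66} = \frac{1366597}{66}$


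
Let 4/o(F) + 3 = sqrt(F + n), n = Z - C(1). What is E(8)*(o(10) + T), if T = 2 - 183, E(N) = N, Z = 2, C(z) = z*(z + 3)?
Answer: -1544 - 64*sqrt(2) ≈ -1634.5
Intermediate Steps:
C(z) = z*(3 + z)
n = -2 (n = 2 - (3 + 1) = 2 - 4 = -2)
o(F) = 4/(-3 + sqrt(-2 + F)) (o(F) = 4/(-3 + sqrt(F - 2)) = 4/(-3 + sqrt(-2 + F)))
T = -181
E(8)*(o(10) + T) = 8*(4/(-3 + sqrt(-2 + 10)) - 181) = 8*(4/(-3 + sqrt(8)) - 181) = 8*(4/(-3 + 2*sqrt(2)) - 181) = 8*(-181 + 4/(-3 + 2*sqrt(2))) = -1448 + 32/(-3 + 2*sqrt(2))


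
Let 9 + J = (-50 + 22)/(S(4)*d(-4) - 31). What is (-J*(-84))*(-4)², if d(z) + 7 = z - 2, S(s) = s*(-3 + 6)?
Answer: -2224320/187 ≈ -11895.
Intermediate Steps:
S(s) = 3*s (S(s) = s*3 = 3*s)
d(z) = -9 + z (d(z) = -7 + (z - 2) = -7 + (-2 + z) = -9 + z)
J = -1655/187 (J = -9 + (-50 + 22)/((3*4)*(-9 - 4) - 31) = -9 - 28/(12*(-13) - 31) = -9 - 28/(-156 - 31) = -9 - 28/(-187) = -9 - 28*(-1/187) = -9 + 28/187 = -1655/187 ≈ -8.8503)
(-J*(-84))*(-4)² = (-1*(-1655/187)*(-84))*(-4)² = ((1655/187)*(-84))*16 = -139020/187*16 = -2224320/187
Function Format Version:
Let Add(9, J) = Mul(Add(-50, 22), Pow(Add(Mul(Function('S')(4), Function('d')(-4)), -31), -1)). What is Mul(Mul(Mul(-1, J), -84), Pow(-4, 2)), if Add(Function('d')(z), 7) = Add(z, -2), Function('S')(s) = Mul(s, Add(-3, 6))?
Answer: Rational(-2224320, 187) ≈ -11895.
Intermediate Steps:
Function('S')(s) = Mul(3, s) (Function('S')(s) = Mul(s, 3) = Mul(3, s))
Function('d')(z) = Add(-9, z) (Function('d')(z) = Add(-7, Add(z, -2)) = Add(-7, Add(-2, z)) = Add(-9, z))
J = Rational(-1655, 187) (J = Add(-9, Mul(Add(-50, 22), Pow(Add(Mul(Mul(3, 4), Add(-9, -4)), -31), -1))) = Add(-9, Mul(-28, Pow(Add(Mul(12, -13), -31), -1))) = Add(-9, Mul(-28, Pow(Add(-156, -31), -1))) = Add(-9, Mul(-28, Pow(-187, -1))) = Add(-9, Mul(-28, Rational(-1, 187))) = Add(-9, Rational(28, 187)) = Rational(-1655, 187) ≈ -8.8503)
Mul(Mul(Mul(-1, J), -84), Pow(-4, 2)) = Mul(Mul(Mul(-1, Rational(-1655, 187)), -84), Pow(-4, 2)) = Mul(Mul(Rational(1655, 187), -84), 16) = Mul(Rational(-139020, 187), 16) = Rational(-2224320, 187)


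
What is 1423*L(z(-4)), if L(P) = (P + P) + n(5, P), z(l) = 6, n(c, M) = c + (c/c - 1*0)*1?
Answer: 25614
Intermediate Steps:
n(c, M) = 1 + c (n(c, M) = c + (1 + 0)*1 = c + 1*1 = c + 1 = 1 + c)
L(P) = 6 + 2*P (L(P) = (P + P) + (1 + 5) = 2*P + 6 = 6 + 2*P)
1423*L(z(-4)) = 1423*(6 + 2*6) = 1423*(6 + 12) = 1423*18 = 25614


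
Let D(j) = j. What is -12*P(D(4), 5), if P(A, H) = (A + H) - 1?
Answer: -96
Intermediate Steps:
P(A, H) = -1 + A + H
-12*P(D(4), 5) = -12*(-1 + 4 + 5) = -12*8 = -96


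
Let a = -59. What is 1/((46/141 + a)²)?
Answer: 19881/68442529 ≈ 0.00029048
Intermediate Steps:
1/((46/141 + a)²) = 1/((46/141 - 59)²) = 1/((-8273/141)²) = 1/(68442529/19881) = 19881/68442529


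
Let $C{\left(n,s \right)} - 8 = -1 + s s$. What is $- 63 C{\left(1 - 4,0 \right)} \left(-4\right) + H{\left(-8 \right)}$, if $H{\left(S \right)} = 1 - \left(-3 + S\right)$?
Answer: $1776$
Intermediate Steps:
$C{\left(n,s \right)} = 7 + s^{2}$ ($C{\left(n,s \right)} = 8 + \left(-1 + s s\right) = 8 + \left(-1 + s^{2}\right) = 7 + s^{2}$)
$H{\left(S \right)} = 4 - S$
$- 63 C{\left(1 - 4,0 \right)} \left(-4\right) + H{\left(-8 \right)} = - 63 \left(7 + 0^{2}\right) \left(-4\right) + \left(4 - -8\right) = - 63 \left(7 + 0\right) \left(-4\right) + \left(4 + 8\right) = - 63 \cdot 7 \left(-4\right) + 12 = \left(-63\right) \left(-28\right) + 12 = 1764 + 12 = 1776$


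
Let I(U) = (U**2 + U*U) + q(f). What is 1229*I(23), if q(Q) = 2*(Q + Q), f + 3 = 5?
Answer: 1310114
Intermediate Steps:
f = 2 (f = -3 + 5 = 2)
q(Q) = 4*Q (q(Q) = 2*(2*Q) = 4*Q)
I(U) = 8 + 2*U**2 (I(U) = (U**2 + U*U) + 4*2 = (U**2 + U**2) + 8 = 2*U**2 + 8 = 8 + 2*U**2)
1229*I(23) = 1229*(8 + 2*23**2) = 1229*(8 + 2*529) = 1229*(8 + 1058) = 1229*1066 = 1310114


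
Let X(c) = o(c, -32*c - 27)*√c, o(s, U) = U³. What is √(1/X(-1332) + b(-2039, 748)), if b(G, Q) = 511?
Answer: √(9212985660879735291908316 - 1050726*I*√37)/134273326266 ≈ 22.605 - 7.841e-18*I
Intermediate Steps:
X(c) = √c*(-27 - 32*c)³ (X(c) = (-32*c - 27)³*√c = (-27 - 32*c)³*√c = √c*(-27 - 32*c)³)
√(1/X(-1332) + b(-2039, 748)) = √(1/(-√(-1332)*(27 + 32*(-1332))³) + 511) = √(1/(-6*I*√37*(27 - 42624)³) + 511) = √(1/(-1*6*I*√37*(-42597)³) + 511) = √(1/(-1*6*I*√37*(-77292444310173)) + 511) = √(1/(463754665861038*I*√37) + 511) = √(-I*√37/17158922636858406 + 511) = √(511 - I*√37/17158922636858406)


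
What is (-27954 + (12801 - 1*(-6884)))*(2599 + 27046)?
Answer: -245134505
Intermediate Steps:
(-27954 + (12801 - 1*(-6884)))*(2599 + 27046) = (-27954 + (12801 + 6884))*29645 = (-27954 + 19685)*29645 = -8269*29645 = -245134505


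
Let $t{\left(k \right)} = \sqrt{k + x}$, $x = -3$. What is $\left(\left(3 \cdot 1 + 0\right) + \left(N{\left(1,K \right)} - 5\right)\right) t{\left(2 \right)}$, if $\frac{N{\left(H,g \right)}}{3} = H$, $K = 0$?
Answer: $i \approx 1.0 i$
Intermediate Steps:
$N{\left(H,g \right)} = 3 H$
$t{\left(k \right)} = \sqrt{-3 + k}$ ($t{\left(k \right)} = \sqrt{k - 3} = \sqrt{-3 + k}$)
$\left(\left(3 \cdot 1 + 0\right) + \left(N{\left(1,K \right)} - 5\right)\right) t{\left(2 \right)} = \left(\left(3 \cdot 1 + 0\right) + \left(3 \cdot 1 - 5\right)\right) \sqrt{-3 + 2} = \left(\left(3 + 0\right) + \left(3 - 5\right)\right) \sqrt{-1} = \left(3 - 2\right) i = 1 i = i$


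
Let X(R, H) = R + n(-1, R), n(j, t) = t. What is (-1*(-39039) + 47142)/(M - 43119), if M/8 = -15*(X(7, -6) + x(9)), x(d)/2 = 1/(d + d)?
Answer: -258543/134437 ≈ -1.9232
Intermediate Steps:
x(d) = 1/d (x(d) = 2/(d + d) = 2/((2*d)) = 2*(1/(2*d)) = 1/d)
X(R, H) = 2*R (X(R, H) = R + R = 2*R)
M = -5080/3 (M = 8*(-15*(2*7 + 1/9)) = 8*(-15*(14 + ⅑)) = 8*(-15*127/9) = 8*(-635/3) = -5080/3 ≈ -1693.3)
(-1*(-39039) + 47142)/(M - 43119) = (-1*(-39039) + 47142)/(-5080/3 - 43119) = (39039 + 47142)/(-134437/3) = 86181*(-3/134437) = -258543/134437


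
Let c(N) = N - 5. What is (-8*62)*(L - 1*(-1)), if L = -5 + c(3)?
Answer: 2976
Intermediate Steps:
c(N) = -5 + N
L = -7 (L = -5 + (-5 + 3) = -5 - 2 = -7)
(-8*62)*(L - 1*(-1)) = (-8*62)*(-7 - 1*(-1)) = -496*(-7 + 1) = -496*(-6) = 2976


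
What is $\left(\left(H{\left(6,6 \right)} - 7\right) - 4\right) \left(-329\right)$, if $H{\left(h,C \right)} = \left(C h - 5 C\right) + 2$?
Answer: $987$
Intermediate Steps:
$H{\left(h,C \right)} = 2 - 5 C + C h$ ($H{\left(h,C \right)} = \left(- 5 C + C h\right) + 2 = 2 - 5 C + C h$)
$\left(\left(H{\left(6,6 \right)} - 7\right) - 4\right) \left(-329\right) = \left(\left(\left(2 - 30 + 6 \cdot 6\right) - 7\right) - 4\right) \left(-329\right) = \left(\left(\left(2 - 30 + 36\right) - 7\right) - 4\right) \left(-329\right) = \left(\left(8 - 7\right) - 4\right) \left(-329\right) = \left(1 - 4\right) \left(-329\right) = \left(-3\right) \left(-329\right) = 987$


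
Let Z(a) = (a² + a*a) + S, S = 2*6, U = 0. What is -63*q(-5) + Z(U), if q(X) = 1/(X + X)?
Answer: 183/10 ≈ 18.300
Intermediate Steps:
S = 12
Z(a) = 12 + 2*a² (Z(a) = (a² + a*a) + 12 = (a² + a²) + 12 = 2*a² + 12 = 12 + 2*a²)
q(X) = 1/(2*X)
-63*q(-5) + Z(U) = -63/(2*(-5)) + (12 + 2*0²) = -63*(-1)/(2*5) + (12 + 2*0) = -63*(-⅒) + (12 + 0) = 63/10 + 12 = 183/10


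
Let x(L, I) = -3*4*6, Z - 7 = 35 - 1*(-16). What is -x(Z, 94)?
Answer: 72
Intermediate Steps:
Z = 58 (Z = 7 + (35 - 1*(-16)) = 7 + (35 + 16) = 7 + 51 = 58)
x(L, I) = -72 (x(L, I) = -12*6 = -72)
-x(Z, 94) = -1*(-72) = 72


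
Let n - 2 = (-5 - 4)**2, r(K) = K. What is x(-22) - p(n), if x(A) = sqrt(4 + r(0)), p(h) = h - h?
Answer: 2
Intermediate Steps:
n = 83 (n = 2 + (-5 - 4)**2 = 2 + (-9)**2 = 2 + 81 = 83)
p(h) = 0
x(A) = 2 (x(A) = sqrt(4 + 0) = sqrt(4) = 2)
x(-22) - p(n) = 2 - 1*0 = 2 + 0 = 2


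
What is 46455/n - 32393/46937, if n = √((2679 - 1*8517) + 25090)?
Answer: -32393/46937 + 46455*√4813/9626 ≈ 334.12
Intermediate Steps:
n = 2*√4813 (n = √((2679 - 8517) + 25090) = √(-5838 + 25090) = √19252 = 2*√4813 ≈ 138.75)
46455/n - 32393/46937 = 46455/((2*√4813)) - 32393/46937 = 46455*(√4813/9626) - 32393*1/46937 = 46455*√4813/9626 - 32393/46937 = -32393/46937 + 46455*√4813/9626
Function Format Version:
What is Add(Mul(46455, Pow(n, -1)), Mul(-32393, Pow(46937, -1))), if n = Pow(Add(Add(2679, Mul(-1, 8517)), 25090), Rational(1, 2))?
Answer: Add(Rational(-32393, 46937), Mul(Rational(46455, 9626), Pow(4813, Rational(1, 2)))) ≈ 334.12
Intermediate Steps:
n = Mul(2, Pow(4813, Rational(1, 2))) (n = Pow(Add(Add(2679, -8517), 25090), Rational(1, 2)) = Pow(Add(-5838, 25090), Rational(1, 2)) = Pow(19252, Rational(1, 2)) = Mul(2, Pow(4813, Rational(1, 2))) ≈ 138.75)
Add(Mul(46455, Pow(n, -1)), Mul(-32393, Pow(46937, -1))) = Add(Mul(46455, Pow(Mul(2, Pow(4813, Rational(1, 2))), -1)), Mul(-32393, Pow(46937, -1))) = Add(Mul(46455, Mul(Rational(1, 9626), Pow(4813, Rational(1, 2)))), Mul(-32393, Rational(1, 46937))) = Add(Mul(Rational(46455, 9626), Pow(4813, Rational(1, 2))), Rational(-32393, 46937)) = Add(Rational(-32393, 46937), Mul(Rational(46455, 9626), Pow(4813, Rational(1, 2))))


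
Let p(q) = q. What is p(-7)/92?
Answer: -7/92 ≈ -0.076087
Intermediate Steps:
p(-7)/92 = -7/92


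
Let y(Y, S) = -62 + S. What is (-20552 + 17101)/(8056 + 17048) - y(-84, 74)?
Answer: -304699/25104 ≈ -12.137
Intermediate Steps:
(-20552 + 17101)/(8056 + 17048) - y(-84, 74) = (-20552 + 17101)/(8056 + 17048) - (-62 + 74) = -3451/25104 - 1*12 = -3451*1/25104 - 12 = -3451/25104 - 12 = -304699/25104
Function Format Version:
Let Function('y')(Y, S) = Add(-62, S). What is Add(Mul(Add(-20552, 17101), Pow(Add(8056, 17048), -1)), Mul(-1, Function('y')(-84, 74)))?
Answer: Rational(-304699, 25104) ≈ -12.137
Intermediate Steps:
Add(Mul(Add(-20552, 17101), Pow(Add(8056, 17048), -1)), Mul(-1, Function('y')(-84, 74))) = Add(Mul(Add(-20552, 17101), Pow(Add(8056, 17048), -1)), Mul(-1, Add(-62, 74))) = Add(Mul(-3451, Pow(25104, -1)), Mul(-1, 12)) = Add(Mul(-3451, Rational(1, 25104)), -12) = Add(Rational(-3451, 25104), -12) = Rational(-304699, 25104)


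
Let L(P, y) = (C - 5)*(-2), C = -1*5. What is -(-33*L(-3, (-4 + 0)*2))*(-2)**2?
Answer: 2640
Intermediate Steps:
C = -5
L(P, y) = 20 (L(P, y) = (-5 - 5)*(-2) = -10*(-2) = 20)
-(-33*L(-3, (-4 + 0)*2))*(-2)**2 = -(-33*20)*(-2)**2 = -(-660)*4 = -1*(-2640) = 2640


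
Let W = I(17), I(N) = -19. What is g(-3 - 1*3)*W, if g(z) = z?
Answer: 114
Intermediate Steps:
W = -19
g(-3 - 1*3)*W = (-3 - 1*3)*(-19) = (-3 - 3)*(-19) = -6*(-19) = 114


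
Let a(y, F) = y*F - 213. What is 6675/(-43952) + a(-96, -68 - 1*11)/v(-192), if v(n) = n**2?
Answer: 540993/11251712 ≈ 0.048081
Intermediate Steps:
a(y, F) = -213 + F*y (a(y, F) = F*y - 213 = -213 + F*y)
6675/(-43952) + a(-96, -68 - 1*11)/v(-192) = 6675/(-43952) + (-213 + (-68 - 1*11)*(-96))/((-192)**2) = 6675*(-1/43952) + (-213 + (-68 - 11)*(-96))/36864 = -6675/43952 + (-213 - 79*(-96))*(1/36864) = -6675/43952 + (-213 + 7584)*(1/36864) = -6675/43952 + 7371*(1/36864) = -6675/43952 + 819/4096 = 540993/11251712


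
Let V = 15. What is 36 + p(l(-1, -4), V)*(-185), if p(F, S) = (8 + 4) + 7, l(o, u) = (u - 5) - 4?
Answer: -3479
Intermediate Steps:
l(o, u) = -9 + u (l(o, u) = (-5 + u) - 4 = -9 + u)
p(F, S) = 19 (p(F, S) = 12 + 7 = 19)
36 + p(l(-1, -4), V)*(-185) = 36 + 19*(-185) = 36 - 3515 = -3479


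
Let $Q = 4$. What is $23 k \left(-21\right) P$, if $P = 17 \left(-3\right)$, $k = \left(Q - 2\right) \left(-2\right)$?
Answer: $-98532$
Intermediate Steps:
$k = -4$ ($k = \left(4 - 2\right) \left(-2\right) = 2 \left(-2\right) = -4$)
$P = -51$
$23 k \left(-21\right) P = 23 \left(-4\right) \left(-21\right) \left(-51\right) = \left(-92\right) \left(-21\right) \left(-51\right) = 1932 \left(-51\right) = -98532$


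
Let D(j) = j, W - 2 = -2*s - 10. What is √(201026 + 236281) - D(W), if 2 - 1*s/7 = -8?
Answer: 148 + √437307 ≈ 809.29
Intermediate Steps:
s = 70 (s = 14 - 7*(-8) = 14 + 56 = 70)
W = -148 (W = 2 + (-2*70 - 10) = 2 + (-140 - 10) = 2 - 150 = -148)
√(201026 + 236281) - D(W) = √(201026 + 236281) - 1*(-148) = √437307 + 148 = 148 + √437307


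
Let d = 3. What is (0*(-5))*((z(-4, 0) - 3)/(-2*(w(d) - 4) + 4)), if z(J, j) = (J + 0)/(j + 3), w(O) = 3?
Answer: 0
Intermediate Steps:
z(J, j) = J/(3 + j)
(0*(-5))*((z(-4, 0) - 3)/(-2*(w(d) - 4) + 4)) = (0*(-5))*((-4/(3 + 0) - 3)/(-2*(3 - 4) + 4)) = 0*((-4/3 - 3)/(-2*(-1) + 4)) = 0*((-4*⅓ - 3)/(2 + 4)) = 0*((-4/3 - 3)/6) = 0*(-13/3*⅙) = 0*(-13/18) = 0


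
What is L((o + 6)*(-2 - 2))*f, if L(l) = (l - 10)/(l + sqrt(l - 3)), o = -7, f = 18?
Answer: -108/5 ≈ -21.600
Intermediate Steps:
L(l) = (-10 + l)/(l + sqrt(-3 + l))
L((o + 6)*(-2 - 2))*f = ((-10 + (-7 + 6)*(-2 - 2))/((-7 + 6)*(-2 - 2) + sqrt(-3 + (-7 + 6)*(-2 - 2))))*18 = ((-10 - 1*(-4))/(-1*(-4) + sqrt(-3 - 1*(-4))))*18 = ((-10 + 4)/(4 + sqrt(-3 + 4)))*18 = (-6/(4 + sqrt(1)))*18 = (-6/(4 + 1))*18 = (-6/5)*18 = ((1/5)*(-6))*18 = -6/5*18 = -108/5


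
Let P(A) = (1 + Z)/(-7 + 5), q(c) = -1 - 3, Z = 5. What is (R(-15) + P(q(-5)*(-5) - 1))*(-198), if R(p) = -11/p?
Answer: 2244/5 ≈ 448.80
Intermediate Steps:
q(c) = -4
P(A) = -3 (P(A) = (1 + 5)/(-7 + 5) = 6/(-2) = 6*(-½) = -3)
(R(-15) + P(q(-5)*(-5) - 1))*(-198) = (-11/(-15) - 3)*(-198) = (-11*(-1/15) - 3)*(-198) = (11/15 - 3)*(-198) = -34/15*(-198) = 2244/5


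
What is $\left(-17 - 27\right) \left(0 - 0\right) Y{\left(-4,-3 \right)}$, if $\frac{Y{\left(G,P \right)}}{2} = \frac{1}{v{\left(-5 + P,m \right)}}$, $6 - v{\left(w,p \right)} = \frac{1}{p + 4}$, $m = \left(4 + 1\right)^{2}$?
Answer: $0$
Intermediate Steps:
$m = 25$ ($m = 5^{2} = 25$)
$v{\left(w,p \right)} = 6 - \frac{1}{4 + p}$ ($v{\left(w,p \right)} = 6 - \frac{1}{p + 4} = 6 - \frac{1}{4 + p}$)
$Y{\left(G,P \right)} = \frac{58}{173}$ ($Y{\left(G,P \right)} = \frac{2}{\frac{1}{4 + 25} \left(23 + 6 \cdot 25\right)} = \frac{2}{\frac{1}{29} \left(23 + 150\right)} = \frac{2}{\frac{1}{29} \cdot 173} = \frac{2}{\frac{173}{29}} = 2 \cdot \frac{29}{173} = \frac{58}{173}$)
$\left(-17 - 27\right) \left(0 - 0\right) Y{\left(-4,-3 \right)} = \left(-17 - 27\right) \left(0 - 0\right) \frac{58}{173} = - 44 \left(0 + 0\right) \frac{58}{173} = \left(-44\right) 0 \cdot \frac{58}{173} = 0 \cdot \frac{58}{173} = 0$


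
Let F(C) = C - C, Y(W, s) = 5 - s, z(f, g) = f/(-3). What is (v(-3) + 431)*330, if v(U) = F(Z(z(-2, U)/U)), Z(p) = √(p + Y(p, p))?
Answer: 142230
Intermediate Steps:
z(f, g) = -f/3 (z(f, g) = f*(-⅓) = -f/3)
Z(p) = √5 (Z(p) = √(p + (5 - p)) = √5)
F(C) = 0
v(U) = 0
(v(-3) + 431)*330 = (0 + 431)*330 = 431*330 = 142230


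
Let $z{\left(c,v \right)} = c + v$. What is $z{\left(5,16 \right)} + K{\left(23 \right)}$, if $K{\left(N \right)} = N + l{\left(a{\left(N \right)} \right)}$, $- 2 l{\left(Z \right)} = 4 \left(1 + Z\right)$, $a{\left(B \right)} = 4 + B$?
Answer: $-12$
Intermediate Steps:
$l{\left(Z \right)} = -2 - 2 Z$ ($l{\left(Z \right)} = - \frac{4 \left(1 + Z\right)}{2} = - \frac{4 + 4 Z}{2} = -2 - 2 Z$)
$K{\left(N \right)} = -10 - N$ ($K{\left(N \right)} = N - \left(2 + 2 \left(4 + N\right)\right) = N - \left(10 + 2 N\right) = -10 - N$)
$z{\left(5,16 \right)} + K{\left(23 \right)} = \left(5 + 16\right) - 33 = 21 - 33 = -12$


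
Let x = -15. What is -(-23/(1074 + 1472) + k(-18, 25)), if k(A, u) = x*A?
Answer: -687397/2546 ≈ -269.99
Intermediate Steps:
k(A, u) = -15*A
-(-23/(1074 + 1472) + k(-18, 25)) = -(-23/(1074 + 1472) - 15*(-18)) = -(-23/2546 + 270) = -1*687397/2546 = -687397/2546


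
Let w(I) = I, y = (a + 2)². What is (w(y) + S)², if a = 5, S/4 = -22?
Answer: 1521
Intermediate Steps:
S = -88 (S = 4*(-22) = -88)
y = 49 (y = (5 + 2)² = 7² = 49)
(w(y) + S)² = (49 - 88)² = (-39)² = 1521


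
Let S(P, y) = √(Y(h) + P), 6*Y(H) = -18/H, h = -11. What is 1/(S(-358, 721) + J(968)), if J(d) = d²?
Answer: 10307264/9658153746271 - I*√43285/9658153746271 ≈ 1.0672e-6 - 2.1541e-11*I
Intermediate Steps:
Y(H) = -3/H (Y(H) = (-18/H)/6 = -3/H)
S(P, y) = √(3/11 + P) (S(P, y) = √(-3/(-11) + P) = √(-3*(-1/11) + P) = √(3/11 + P))
1/(S(-358, 721) + J(968)) = 1/(√(33 + 121*(-358))/11 + 968²) = 1/(√(33 - 43318)/11 + 937024) = 1/(√(-43285)/11 + 937024) = 1/((I*√43285)/11 + 937024) = 1/(I*√43285/11 + 937024) = 1/(937024 + I*√43285/11)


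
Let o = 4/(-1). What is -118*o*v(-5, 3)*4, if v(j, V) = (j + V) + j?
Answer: -13216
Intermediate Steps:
o = -4 (o = 4*(-1) = -4)
v(j, V) = V + 2*j (v(j, V) = (V + j) + j = V + 2*j)
-118*o*v(-5, 3)*4 = -118*(-4*(3 + 2*(-5)))*4 = -118*(-4*(3 - 10))*4 = -118*(-4*(-7))*4 = -3304*4 = -118*112 = -13216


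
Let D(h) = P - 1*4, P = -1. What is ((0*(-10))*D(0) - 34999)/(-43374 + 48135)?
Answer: -34999/4761 ≈ -7.3512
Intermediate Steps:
D(h) = -5 (D(h) = -1 - 1*4 = -1 - 4 = -5)
((0*(-10))*D(0) - 34999)/(-43374 + 48135) = ((0*(-10))*(-5) - 34999)/(-43374 + 48135) = (0*(-5) - 34999)/4761 = (0 - 34999)*(1/4761) = -34999*1/4761 = -34999/4761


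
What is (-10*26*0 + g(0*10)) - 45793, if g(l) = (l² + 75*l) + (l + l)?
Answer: -45793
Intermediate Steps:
g(l) = l² + 77*l (g(l) = (l² + 75*l) + 2*l = l² + 77*l)
(-10*26*0 + g(0*10)) - 45793 = (-10*26*0 + (0*10)*(77 + 0*10)) - 45793 = (-260*0 + 0*(77 + 0)) - 45793 = (0 + 0*77) - 45793 = (0 + 0) - 45793 = 0 - 45793 = -45793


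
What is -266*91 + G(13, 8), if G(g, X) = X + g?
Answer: -24185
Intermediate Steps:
-266*91 + G(13, 8) = -266*91 + (8 + 13) = -24206 + 21 = -24185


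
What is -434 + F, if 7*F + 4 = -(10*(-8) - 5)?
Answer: -2957/7 ≈ -422.43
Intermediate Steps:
F = 81/7 (F = -4/7 + (-(10*(-8) - 5))/7 = -4/7 + (-(-80 - 5))/7 = -4/7 + (-1*(-85))/7 = -4/7 + (⅐)*85 = -4/7 + 85/7 = 81/7 ≈ 11.571)
-434 + F = -434 + 81/7 = -2957/7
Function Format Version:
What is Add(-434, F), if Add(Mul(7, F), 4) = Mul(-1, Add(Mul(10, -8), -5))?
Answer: Rational(-2957, 7) ≈ -422.43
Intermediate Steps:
F = Rational(81, 7) (F = Add(Rational(-4, 7), Mul(Rational(1, 7), Mul(-1, Add(Mul(10, -8), -5)))) = Add(Rational(-4, 7), Mul(Rational(1, 7), Mul(-1, Add(-80, -5)))) = Add(Rational(-4, 7), Mul(Rational(1, 7), Mul(-1, -85))) = Add(Rational(-4, 7), Mul(Rational(1, 7), 85)) = Add(Rational(-4, 7), Rational(85, 7)) = Rational(81, 7) ≈ 11.571)
Add(-434, F) = Add(-434, Rational(81, 7)) = Rational(-2957, 7)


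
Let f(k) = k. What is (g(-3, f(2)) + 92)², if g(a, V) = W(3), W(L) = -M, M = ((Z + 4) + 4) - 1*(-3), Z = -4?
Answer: 7225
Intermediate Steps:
M = 7 (M = ((-4 + 4) + 4) - 1*(-3) = (0 + 4) + 3 = 4 + 3 = 7)
W(L) = -7 (W(L) = -1*7 = -7)
g(a, V) = -7
(g(-3, f(2)) + 92)² = (-7 + 92)² = 85² = 7225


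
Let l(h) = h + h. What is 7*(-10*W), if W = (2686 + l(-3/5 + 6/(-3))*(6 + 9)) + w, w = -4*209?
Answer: -124040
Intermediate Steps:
w = -836
l(h) = 2*h
W = 1772 (W = (2686 + (2*(-3/5 + 6/(-3)))*(6 + 9)) - 836 = (2686 + (2*(-3*1/5 + 6*(-1/3)))*15) - 836 = (2686 + (2*(-3/5 - 2))*15) - 836 = (2686 + (2*(-13/5))*15) - 836 = (2686 - 26/5*15) - 836 = (2686 - 78) - 836 = 2608 - 836 = 1772)
7*(-10*W) = 7*(-10*1772) = 7*(-17720) = -124040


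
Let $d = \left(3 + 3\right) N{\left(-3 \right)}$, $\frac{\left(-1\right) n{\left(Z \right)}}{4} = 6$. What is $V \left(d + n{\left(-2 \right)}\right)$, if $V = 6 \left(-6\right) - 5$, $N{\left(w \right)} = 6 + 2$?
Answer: $-984$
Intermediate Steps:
$N{\left(w \right)} = 8$
$n{\left(Z \right)} = -24$ ($n{\left(Z \right)} = \left(-4\right) 6 = -24$)
$V = -41$ ($V = -36 - 5 = -41$)
$d = 48$ ($d = \left(3 + 3\right) 8 = 6 \cdot 8 = 48$)
$V \left(d + n{\left(-2 \right)}\right) = - 41 \left(48 - 24\right) = \left(-41\right) 24 = -984$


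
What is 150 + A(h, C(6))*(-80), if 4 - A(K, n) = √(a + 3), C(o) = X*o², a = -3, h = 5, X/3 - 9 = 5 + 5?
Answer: -170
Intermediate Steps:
X = 57 (X = 27 + 3*(5 + 5) = 27 + 3*10 = 27 + 30 = 57)
C(o) = 57*o²
A(K, n) = 4 (A(K, n) = 4 - √(-3 + 3) = 4 - √0 = 4 - 1*0 = 4 + 0 = 4)
150 + A(h, C(6))*(-80) = 150 + 4*(-80) = 150 - 320 = -170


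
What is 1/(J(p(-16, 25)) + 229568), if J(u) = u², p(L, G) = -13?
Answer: 1/229737 ≈ 4.3528e-6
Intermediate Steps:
1/(J(p(-16, 25)) + 229568) = 1/((-13)² + 229568) = 1/(169 + 229568) = 1/229737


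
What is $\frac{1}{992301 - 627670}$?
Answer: $\frac{1}{364631} \approx 2.7425 \cdot 10^{-6}$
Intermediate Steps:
$\frac{1}{992301 - 627670} = \frac{1}{364631}$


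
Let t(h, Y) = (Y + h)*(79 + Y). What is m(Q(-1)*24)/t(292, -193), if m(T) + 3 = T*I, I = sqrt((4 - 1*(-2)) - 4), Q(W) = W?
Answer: 1/3762 + 4*sqrt(2)/1881 ≈ 0.0032732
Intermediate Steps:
t(h, Y) = (79 + Y)*(Y + h)
I = sqrt(2) (I = sqrt((4 + 2) - 4) = sqrt(6 - 4) = sqrt(2) ≈ 1.4142)
m(T) = -3 + T*sqrt(2)
m(Q(-1)*24)/t(292, -193) = (-3 + (-1*24)*sqrt(2))/((-193)**2 + 79*(-193) + 79*292 - 193*292) = (-3 - 24*sqrt(2))/(37249 - 15247 + 23068 - 56356) = (-3 - 24*sqrt(2))/(-11286) = (-3 - 24*sqrt(2))*(-1/11286) = 1/3762 + 4*sqrt(2)/1881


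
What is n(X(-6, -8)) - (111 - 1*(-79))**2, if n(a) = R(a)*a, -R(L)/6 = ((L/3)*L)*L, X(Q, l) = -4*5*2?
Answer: -5156100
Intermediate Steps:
X(Q, l) = -40 (X(Q, l) = -20*2 = -40)
R(L) = -2*L**3 (R(L) = -6*(L/3)*L*L = -6*L**2/3*L = -2*L**3)
n(a) = -2*a**4 (n(a) = (-2*a**3)*a = -2*a**4)
n(X(-6, -8)) - (111 - 1*(-79))**2 = -2*(-40)**4 - (111 - 1*(-79))**2 = -2*2560000 - (111 + 79)**2 = -5120000 - 1*190**2 = -5120000 - 1*36100 = -5120000 - 36100 = -5156100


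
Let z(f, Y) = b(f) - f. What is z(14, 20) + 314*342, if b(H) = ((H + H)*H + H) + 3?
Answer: 107783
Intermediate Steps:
b(H) = 3 + H + 2*H² (b(H) = ((2*H)*H + H) + 3 = (2*H² + H) + 3 = (H + 2*H²) + 3 = 3 + H + 2*H²)
z(f, Y) = 3 + 2*f² (z(f, Y) = (3 + f + 2*f²) - f = 3 + 2*f²)
z(14, 20) + 314*342 = (3 + 2*14²) + 314*342 = (3 + 2*196) + 107388 = (3 + 392) + 107388 = 395 + 107388 = 107783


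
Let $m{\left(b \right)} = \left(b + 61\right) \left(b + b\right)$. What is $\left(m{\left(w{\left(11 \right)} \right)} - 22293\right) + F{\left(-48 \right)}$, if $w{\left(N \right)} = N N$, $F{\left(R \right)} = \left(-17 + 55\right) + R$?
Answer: $21741$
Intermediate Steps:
$F{\left(R \right)} = 38 + R$
$w{\left(N \right)} = N^{2}$
$m{\left(b \right)} = 2 b \left(61 + b\right)$ ($m{\left(b \right)} = \left(61 + b\right) 2 b = 2 b \left(61 + b\right)$)
$\left(m{\left(w{\left(11 \right)} \right)} - 22293\right) + F{\left(-48 \right)} = \left(2 \cdot 11^{2} \left(61 + 11^{2}\right) - 22293\right) + \left(38 - 48\right) = \left(2 \cdot 121 \left(61 + 121\right) - 22293\right) - 10 = \left(2 \cdot 121 \cdot 182 - 22293\right) - 10 = \left(44044 - 22293\right) - 10 = 21751 - 10 = 21741$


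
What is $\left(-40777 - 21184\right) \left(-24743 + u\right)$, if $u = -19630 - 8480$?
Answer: $3274824733$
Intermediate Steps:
$u = -28110$
$\left(-40777 - 21184\right) \left(-24743 + u\right) = \left(-40777 - 21184\right) \left(-24743 - 28110\right) = \left(-61961\right) \left(-52853\right) = 3274824733$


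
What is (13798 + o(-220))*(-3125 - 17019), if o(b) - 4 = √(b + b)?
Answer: -278027488 - 40288*I*√110 ≈ -2.7803e+8 - 4.2254e+5*I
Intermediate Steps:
o(b) = 4 + √2*√b (o(b) = 4 + √(b + b) = 4 + √(2*b) = 4 + √2*√b)
(13798 + o(-220))*(-3125 - 17019) = (13798 + (4 + √2*√(-220)))*(-3125 - 17019) = (13798 + (4 + √2*(2*I*√55)))*(-20144) = (13798 + (4 + 2*I*√110))*(-20144) = (13802 + 2*I*√110)*(-20144) = -278027488 - 40288*I*√110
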